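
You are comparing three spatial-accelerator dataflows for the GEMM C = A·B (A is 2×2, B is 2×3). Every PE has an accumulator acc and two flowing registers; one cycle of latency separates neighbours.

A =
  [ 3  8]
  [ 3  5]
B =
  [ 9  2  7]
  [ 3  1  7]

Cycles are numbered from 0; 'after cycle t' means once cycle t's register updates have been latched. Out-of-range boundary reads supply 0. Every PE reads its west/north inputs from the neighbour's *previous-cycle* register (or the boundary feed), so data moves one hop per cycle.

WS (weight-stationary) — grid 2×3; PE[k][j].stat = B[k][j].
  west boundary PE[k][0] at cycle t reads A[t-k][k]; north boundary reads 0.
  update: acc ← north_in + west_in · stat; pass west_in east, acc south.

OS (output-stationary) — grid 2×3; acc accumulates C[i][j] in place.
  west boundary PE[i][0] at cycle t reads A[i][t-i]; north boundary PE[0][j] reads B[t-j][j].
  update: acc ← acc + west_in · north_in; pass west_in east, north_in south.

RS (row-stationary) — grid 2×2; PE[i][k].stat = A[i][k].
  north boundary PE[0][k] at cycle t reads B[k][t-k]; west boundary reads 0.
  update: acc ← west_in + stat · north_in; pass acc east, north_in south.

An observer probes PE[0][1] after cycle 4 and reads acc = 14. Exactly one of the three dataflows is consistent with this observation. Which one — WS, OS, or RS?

WS (2×3 grid), PE[0][1]:
  after 0 — PE[0][1] acc=0, pass-E 0, pass-S 0
  after 1 — PE[0][1] acc=6, pass-E 3, pass-S 6
  after 2 — PE[0][1] acc=6, pass-E 3, pass-S 6
  after 3 — PE[0][1] acc=0, pass-E 0, pass-S 0
  after 4 — PE[0][1] acc=0, pass-E 0, pass-S 0
OS (2×3 grid), PE[0][1]:
  after 0 — PE[0][1] acc=0, pass-E 0, pass-S 0
  after 1 — PE[0][1] acc=6, pass-E 3, pass-S 2
  after 2 — PE[0][1] acc=14, pass-E 8, pass-S 1
  after 3 — PE[0][1] acc=14, pass-E 0, pass-S 0
  after 4 — PE[0][1] acc=14, pass-E 0, pass-S 0
RS (2×2 grid), PE[0][1]:
  after 0 — PE[0][1] acc=0, pass-E 0, pass-S 0
  after 1 — PE[0][1] acc=51, pass-E 51, pass-S 3
  after 2 — PE[0][1] acc=14, pass-E 14, pass-S 1
  after 3 — PE[0][1] acc=77, pass-E 77, pass-S 7
  after 4 — PE[0][1] acc=0, pass-E 0, pass-S 0

dataflow = OS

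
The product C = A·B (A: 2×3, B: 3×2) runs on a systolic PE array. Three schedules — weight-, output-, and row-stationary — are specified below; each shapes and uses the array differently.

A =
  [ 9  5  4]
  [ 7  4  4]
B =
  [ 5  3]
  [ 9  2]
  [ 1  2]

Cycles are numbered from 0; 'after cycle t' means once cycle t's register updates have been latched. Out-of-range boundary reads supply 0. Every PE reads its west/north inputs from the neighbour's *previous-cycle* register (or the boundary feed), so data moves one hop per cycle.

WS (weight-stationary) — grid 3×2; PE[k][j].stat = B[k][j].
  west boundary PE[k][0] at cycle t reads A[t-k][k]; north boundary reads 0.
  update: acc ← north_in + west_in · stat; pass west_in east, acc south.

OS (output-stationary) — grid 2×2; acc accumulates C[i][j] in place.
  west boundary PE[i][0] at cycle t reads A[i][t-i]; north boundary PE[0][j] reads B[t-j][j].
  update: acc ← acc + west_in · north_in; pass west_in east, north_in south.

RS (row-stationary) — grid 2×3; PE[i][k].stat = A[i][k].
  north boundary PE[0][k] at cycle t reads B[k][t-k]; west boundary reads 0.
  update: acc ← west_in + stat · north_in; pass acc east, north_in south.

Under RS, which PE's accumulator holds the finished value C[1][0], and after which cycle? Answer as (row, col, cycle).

RS — PE[1][2] is where C[1][0] collects:
  cycle 0: PE[1][2] → acc 0, east 0, south 0
  cycle 1: PE[1][2] → acc 0, east 0, south 0
  cycle 2: PE[1][2] → acc 0, east 0, south 0
  cycle 3: PE[1][2] → acc 75, east 75, south 1

(row, col, cycle) = (1, 2, 3)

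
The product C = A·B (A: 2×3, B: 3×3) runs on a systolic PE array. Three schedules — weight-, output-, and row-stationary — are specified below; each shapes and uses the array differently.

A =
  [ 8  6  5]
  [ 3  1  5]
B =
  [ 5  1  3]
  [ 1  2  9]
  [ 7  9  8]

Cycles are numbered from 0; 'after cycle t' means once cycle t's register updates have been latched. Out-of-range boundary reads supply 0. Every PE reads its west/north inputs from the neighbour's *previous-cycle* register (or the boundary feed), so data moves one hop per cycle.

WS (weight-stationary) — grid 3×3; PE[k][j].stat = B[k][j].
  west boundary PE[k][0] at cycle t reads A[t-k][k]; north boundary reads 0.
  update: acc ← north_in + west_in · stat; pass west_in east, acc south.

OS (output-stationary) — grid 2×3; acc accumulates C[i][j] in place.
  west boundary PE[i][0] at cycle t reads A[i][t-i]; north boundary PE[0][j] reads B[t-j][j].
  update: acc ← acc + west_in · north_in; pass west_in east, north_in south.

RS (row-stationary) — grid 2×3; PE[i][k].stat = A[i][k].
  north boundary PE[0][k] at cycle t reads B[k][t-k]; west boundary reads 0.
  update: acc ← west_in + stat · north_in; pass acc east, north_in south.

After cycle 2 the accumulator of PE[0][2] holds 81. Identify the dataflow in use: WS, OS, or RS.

Under WS (3×3), PE[0][2]:
  0: (0,2).acc=0  regs=<0,0>
  1: (0,2).acc=0  regs=<0,0>
  2: (0,2).acc=24  regs=<8,24>
Under OS (2×3), PE[0][2]:
  0: (0,2).acc=0  regs=<0,0>
  1: (0,2).acc=0  regs=<0,0>
  2: (0,2).acc=24  regs=<8,3>
Under RS (2×3), PE[0][2]:
  0: (0,2).acc=0  regs=<0,0>
  1: (0,2).acc=0  regs=<0,0>
  2: (0,2).acc=81  regs=<81,7>

dataflow = RS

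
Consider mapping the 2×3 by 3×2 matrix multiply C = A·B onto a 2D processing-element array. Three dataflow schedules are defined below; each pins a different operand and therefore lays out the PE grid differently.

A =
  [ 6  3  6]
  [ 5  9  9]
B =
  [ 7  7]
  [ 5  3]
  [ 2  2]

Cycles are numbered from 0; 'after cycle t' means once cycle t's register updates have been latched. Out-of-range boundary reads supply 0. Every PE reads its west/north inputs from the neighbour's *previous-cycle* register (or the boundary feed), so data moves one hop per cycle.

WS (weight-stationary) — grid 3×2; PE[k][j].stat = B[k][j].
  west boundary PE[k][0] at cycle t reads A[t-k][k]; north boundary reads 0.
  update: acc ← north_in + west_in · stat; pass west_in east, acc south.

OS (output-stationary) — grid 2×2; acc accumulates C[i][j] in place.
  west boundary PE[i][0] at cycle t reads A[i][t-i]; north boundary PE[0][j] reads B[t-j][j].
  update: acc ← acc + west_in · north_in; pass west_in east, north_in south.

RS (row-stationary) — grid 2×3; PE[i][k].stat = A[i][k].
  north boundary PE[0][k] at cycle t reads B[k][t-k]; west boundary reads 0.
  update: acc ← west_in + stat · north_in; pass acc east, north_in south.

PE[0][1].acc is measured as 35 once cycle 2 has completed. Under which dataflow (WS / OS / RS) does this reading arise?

Under WS (3×2), PE[0][1]:
  [0] (0,1) acc=0 (h:0 v:0)
  [1] (0,1) acc=42 (h:6 v:42)
  [2] (0,1) acc=35 (h:5 v:35)
Under OS (2×2), PE[0][1]:
  [0] (0,1) acc=0 (h:0 v:0)
  [1] (0,1) acc=42 (h:6 v:7)
  [2] (0,1) acc=51 (h:3 v:3)
Under RS (2×3), PE[0][1]:
  [0] (0,1) acc=0 (h:0 v:0)
  [1] (0,1) acc=57 (h:57 v:5)
  [2] (0,1) acc=51 (h:51 v:3)

dataflow = WS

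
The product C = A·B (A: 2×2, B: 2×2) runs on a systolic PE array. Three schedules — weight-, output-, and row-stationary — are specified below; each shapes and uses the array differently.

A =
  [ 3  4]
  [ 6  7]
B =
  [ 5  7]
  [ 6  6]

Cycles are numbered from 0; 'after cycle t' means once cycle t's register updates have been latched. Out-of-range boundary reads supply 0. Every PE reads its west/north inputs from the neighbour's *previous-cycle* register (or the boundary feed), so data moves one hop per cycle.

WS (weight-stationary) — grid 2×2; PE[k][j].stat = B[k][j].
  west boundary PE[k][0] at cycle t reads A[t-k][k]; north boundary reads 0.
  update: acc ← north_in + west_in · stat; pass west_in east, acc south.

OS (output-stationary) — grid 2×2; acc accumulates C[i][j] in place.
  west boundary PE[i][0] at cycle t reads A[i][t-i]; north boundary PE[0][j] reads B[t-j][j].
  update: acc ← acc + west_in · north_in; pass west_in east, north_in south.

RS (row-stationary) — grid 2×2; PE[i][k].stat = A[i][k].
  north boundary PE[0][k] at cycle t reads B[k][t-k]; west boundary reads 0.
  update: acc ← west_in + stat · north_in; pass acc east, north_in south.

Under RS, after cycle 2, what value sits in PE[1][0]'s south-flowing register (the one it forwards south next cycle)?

register = 7

RS (2×2). Following PE[1][0] plus its west/north inputs:
  0: (0,0).acc=15  regs=<15,5>
  0: (1,0).acc=0  regs=<0,0>
  1: (0,0).acc=21  regs=<21,7>
  1: (1,0).acc=30  regs=<30,5>
  2: (0,0).acc=0  regs=<0,0>
  2: (1,0).acc=42  regs=<42,7>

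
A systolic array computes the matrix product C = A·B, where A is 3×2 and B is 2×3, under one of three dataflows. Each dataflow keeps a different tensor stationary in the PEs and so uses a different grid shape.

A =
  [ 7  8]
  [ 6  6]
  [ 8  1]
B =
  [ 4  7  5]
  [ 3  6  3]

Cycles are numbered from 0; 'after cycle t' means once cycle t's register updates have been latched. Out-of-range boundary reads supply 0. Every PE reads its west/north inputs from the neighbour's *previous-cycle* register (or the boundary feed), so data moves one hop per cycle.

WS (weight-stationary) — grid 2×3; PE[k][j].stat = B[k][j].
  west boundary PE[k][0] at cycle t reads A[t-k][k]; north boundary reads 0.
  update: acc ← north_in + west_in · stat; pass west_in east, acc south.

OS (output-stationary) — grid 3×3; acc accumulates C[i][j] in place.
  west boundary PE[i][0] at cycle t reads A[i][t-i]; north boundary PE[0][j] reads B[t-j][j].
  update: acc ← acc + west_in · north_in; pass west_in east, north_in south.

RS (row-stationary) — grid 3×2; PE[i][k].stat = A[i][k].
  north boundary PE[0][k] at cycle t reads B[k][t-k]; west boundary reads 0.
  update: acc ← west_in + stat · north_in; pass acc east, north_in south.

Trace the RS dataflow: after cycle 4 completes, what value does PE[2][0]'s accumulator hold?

Tracing RS — 3×2 array, target PE[2][0]:
  after 0 — PE[1][0] acc=0, pass-E 0, pass-S 0
  after 0 — PE[2][0] acc=0, pass-E 0, pass-S 0
  after 1 — PE[1][0] acc=24, pass-E 24, pass-S 4
  after 1 — PE[2][0] acc=0, pass-E 0, pass-S 0
  after 2 — PE[1][0] acc=42, pass-E 42, pass-S 7
  after 2 — PE[2][0] acc=32, pass-E 32, pass-S 4
  after 3 — PE[1][0] acc=30, pass-E 30, pass-S 5
  after 3 — PE[2][0] acc=56, pass-E 56, pass-S 7
  after 4 — PE[1][0] acc=0, pass-E 0, pass-S 0
  after 4 — PE[2][0] acc=40, pass-E 40, pass-S 5

PE[2][0].acc = 40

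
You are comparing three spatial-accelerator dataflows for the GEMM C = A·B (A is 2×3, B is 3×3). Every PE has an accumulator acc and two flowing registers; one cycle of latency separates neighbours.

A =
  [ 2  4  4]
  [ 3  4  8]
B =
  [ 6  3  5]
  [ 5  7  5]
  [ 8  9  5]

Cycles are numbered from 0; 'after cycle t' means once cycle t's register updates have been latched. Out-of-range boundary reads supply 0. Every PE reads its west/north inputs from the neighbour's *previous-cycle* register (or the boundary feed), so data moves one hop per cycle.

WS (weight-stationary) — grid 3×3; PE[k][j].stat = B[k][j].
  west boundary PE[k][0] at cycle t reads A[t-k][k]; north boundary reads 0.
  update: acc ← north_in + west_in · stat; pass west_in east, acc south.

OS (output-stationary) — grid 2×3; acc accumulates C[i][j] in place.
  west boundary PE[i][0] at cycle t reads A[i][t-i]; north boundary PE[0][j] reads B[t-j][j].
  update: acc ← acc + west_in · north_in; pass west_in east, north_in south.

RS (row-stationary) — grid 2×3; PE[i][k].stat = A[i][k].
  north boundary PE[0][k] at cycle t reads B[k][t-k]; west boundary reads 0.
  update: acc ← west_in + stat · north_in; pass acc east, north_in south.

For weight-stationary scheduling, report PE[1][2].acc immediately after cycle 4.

PE[1][2].acc = 35

WS 3×3: PE[1][2] cycle-by-cycle (with neighbour feeds):
  t=0 PE[0][2]: acc=0 h=0 v=0
  t=0 PE[1][1]: acc=0 h=0 v=0
  t=0 PE[1][2]: acc=0 h=0 v=0
  t=1 PE[0][2]: acc=0 h=0 v=0
  t=1 PE[1][1]: acc=0 h=0 v=0
  t=1 PE[1][2]: acc=0 h=0 v=0
  t=2 PE[0][2]: acc=10 h=2 v=10
  t=2 PE[1][1]: acc=34 h=4 v=34
  t=2 PE[1][2]: acc=0 h=0 v=0
  t=3 PE[0][2]: acc=15 h=3 v=15
  t=3 PE[1][1]: acc=37 h=4 v=37
  t=3 PE[1][2]: acc=30 h=4 v=30
  t=4 PE[0][2]: acc=0 h=0 v=0
  t=4 PE[1][1]: acc=0 h=0 v=0
  t=4 PE[1][2]: acc=35 h=4 v=35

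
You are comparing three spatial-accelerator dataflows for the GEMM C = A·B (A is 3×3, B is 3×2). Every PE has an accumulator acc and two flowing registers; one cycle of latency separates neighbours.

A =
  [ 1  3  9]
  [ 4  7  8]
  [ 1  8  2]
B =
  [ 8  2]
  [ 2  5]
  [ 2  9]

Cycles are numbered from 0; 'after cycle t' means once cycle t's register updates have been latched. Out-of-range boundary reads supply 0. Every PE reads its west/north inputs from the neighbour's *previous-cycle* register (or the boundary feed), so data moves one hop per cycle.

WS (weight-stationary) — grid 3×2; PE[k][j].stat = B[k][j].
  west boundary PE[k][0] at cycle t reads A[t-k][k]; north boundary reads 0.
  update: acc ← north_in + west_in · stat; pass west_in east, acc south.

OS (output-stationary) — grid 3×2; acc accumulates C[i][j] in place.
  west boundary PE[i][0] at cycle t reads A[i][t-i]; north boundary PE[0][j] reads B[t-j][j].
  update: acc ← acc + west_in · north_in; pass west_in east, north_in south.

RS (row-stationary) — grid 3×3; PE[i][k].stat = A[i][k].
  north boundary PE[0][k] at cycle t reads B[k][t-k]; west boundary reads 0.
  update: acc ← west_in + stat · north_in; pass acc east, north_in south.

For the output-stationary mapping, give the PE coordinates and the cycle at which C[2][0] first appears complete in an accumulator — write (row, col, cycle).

OS: C[2][0] accumulates in PE[2][0]:
  cycle 0: PE[2][0] → acc 0, east 0, south 0
  cycle 1: PE[2][0] → acc 0, east 0, south 0
  cycle 2: PE[2][0] → acc 8, east 1, south 8
  cycle 3: PE[2][0] → acc 24, east 8, south 2
  cycle 4: PE[2][0] → acc 28, east 2, south 2

(row, col, cycle) = (2, 0, 4)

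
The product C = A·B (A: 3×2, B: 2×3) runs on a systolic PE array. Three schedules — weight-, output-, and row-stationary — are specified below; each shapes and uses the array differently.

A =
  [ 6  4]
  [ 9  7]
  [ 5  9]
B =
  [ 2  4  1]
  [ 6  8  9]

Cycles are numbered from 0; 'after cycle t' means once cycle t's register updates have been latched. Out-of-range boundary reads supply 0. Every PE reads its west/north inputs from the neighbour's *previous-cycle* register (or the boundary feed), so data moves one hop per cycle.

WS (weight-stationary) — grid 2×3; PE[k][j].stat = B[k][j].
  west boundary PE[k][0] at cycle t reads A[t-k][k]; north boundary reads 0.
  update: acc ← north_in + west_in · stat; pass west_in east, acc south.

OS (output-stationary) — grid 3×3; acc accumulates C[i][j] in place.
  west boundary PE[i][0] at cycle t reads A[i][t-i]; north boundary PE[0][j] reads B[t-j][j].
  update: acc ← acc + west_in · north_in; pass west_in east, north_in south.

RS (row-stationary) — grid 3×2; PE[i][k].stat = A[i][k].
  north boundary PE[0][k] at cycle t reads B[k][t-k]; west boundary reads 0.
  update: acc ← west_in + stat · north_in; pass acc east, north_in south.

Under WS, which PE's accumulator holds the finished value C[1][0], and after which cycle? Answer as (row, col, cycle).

WS: C[1][0] accumulates in PE[1][0]:
  step 0 · PE1,0: acc=0; fwd→0 fwd↓0
  step 1 · PE1,0: acc=36; fwd→4 fwd↓36
  step 2 · PE1,0: acc=60; fwd→7 fwd↓60

(row, col, cycle) = (1, 0, 2)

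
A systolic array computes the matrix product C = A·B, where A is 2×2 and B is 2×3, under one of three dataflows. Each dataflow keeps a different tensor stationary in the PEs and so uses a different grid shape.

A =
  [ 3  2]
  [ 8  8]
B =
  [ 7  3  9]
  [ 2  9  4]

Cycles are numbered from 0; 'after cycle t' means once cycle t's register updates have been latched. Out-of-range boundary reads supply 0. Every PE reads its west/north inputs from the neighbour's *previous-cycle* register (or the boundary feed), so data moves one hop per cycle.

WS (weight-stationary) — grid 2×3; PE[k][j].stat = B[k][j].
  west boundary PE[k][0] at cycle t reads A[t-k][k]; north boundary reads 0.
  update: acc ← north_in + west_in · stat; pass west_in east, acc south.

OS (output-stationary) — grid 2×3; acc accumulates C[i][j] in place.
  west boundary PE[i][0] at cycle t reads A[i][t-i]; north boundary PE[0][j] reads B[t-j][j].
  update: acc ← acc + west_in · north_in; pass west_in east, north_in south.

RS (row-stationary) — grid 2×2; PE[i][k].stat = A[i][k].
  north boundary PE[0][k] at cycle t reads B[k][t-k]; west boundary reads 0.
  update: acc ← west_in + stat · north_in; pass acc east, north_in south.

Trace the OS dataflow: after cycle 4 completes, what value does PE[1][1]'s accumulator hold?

PE[1][1].acc = 96

Tracing OS — 2×3 array, target PE[1][1]:
  [0] (0,1) acc=0 (h:0 v:0)
  [0] (1,0) acc=0 (h:0 v:0)
  [0] (1,1) acc=0 (h:0 v:0)
  [1] (0,1) acc=9 (h:3 v:3)
  [1] (1,0) acc=56 (h:8 v:7)
  [1] (1,1) acc=0 (h:0 v:0)
  [2] (0,1) acc=27 (h:2 v:9)
  [2] (1,0) acc=72 (h:8 v:2)
  [2] (1,1) acc=24 (h:8 v:3)
  [3] (0,1) acc=27 (h:0 v:0)
  [3] (1,0) acc=72 (h:0 v:0)
  [3] (1,1) acc=96 (h:8 v:9)
  [4] (0,1) acc=27 (h:0 v:0)
  [4] (1,0) acc=72 (h:0 v:0)
  [4] (1,1) acc=96 (h:0 v:0)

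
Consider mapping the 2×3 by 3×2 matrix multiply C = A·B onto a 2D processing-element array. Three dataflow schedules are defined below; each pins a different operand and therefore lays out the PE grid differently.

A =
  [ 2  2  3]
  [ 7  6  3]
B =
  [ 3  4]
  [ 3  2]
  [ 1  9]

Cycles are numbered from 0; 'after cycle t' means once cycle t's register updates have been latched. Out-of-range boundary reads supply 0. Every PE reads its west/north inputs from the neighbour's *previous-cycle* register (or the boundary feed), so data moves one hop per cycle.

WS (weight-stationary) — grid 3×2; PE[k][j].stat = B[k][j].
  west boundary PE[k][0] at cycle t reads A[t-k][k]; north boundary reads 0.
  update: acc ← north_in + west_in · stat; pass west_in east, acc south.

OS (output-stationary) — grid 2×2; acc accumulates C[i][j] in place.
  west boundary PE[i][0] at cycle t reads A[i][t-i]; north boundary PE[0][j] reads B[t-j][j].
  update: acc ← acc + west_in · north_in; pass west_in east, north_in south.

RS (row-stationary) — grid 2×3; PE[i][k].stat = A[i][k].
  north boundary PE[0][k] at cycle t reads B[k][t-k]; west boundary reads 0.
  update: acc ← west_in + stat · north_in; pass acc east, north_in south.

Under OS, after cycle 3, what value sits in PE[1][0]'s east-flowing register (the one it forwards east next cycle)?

register = 3

Tracing OS — 2×2 array, target PE[1][0]:
  step 0 · PE0,0: acc=6; fwd→2 fwd↓3
  step 0 · PE1,0: acc=0; fwd→0 fwd↓0
  step 1 · PE0,0: acc=12; fwd→2 fwd↓3
  step 1 · PE1,0: acc=21; fwd→7 fwd↓3
  step 2 · PE0,0: acc=15; fwd→3 fwd↓1
  step 2 · PE1,0: acc=39; fwd→6 fwd↓3
  step 3 · PE0,0: acc=15; fwd→0 fwd↓0
  step 3 · PE1,0: acc=42; fwd→3 fwd↓1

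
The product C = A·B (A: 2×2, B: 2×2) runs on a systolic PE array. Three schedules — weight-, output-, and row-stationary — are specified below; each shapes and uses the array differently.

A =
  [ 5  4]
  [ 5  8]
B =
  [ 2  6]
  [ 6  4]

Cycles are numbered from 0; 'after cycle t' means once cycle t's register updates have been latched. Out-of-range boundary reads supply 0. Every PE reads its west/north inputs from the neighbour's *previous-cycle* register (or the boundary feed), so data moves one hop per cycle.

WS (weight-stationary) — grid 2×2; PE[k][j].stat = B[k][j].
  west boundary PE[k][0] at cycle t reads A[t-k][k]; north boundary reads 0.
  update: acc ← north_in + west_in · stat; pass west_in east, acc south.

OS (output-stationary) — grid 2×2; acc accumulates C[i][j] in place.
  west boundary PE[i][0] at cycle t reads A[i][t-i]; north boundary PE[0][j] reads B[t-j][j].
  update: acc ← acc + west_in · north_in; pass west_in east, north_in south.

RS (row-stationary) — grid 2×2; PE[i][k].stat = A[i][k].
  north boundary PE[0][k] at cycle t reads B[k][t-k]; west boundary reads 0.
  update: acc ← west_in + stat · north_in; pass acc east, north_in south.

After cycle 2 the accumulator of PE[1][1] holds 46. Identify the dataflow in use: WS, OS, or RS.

— WS: 2×2; PE[1][1] trace:
  after 0 — PE[1][1] acc=0, pass-E 0, pass-S 0
  after 1 — PE[1][1] acc=0, pass-E 0, pass-S 0
  after 2 — PE[1][1] acc=46, pass-E 4, pass-S 46
— OS: 2×2; PE[1][1] trace:
  after 0 — PE[1][1] acc=0, pass-E 0, pass-S 0
  after 1 — PE[1][1] acc=0, pass-E 0, pass-S 0
  after 2 — PE[1][1] acc=30, pass-E 5, pass-S 6
— RS: 2×2; PE[1][1] trace:
  after 0 — PE[1][1] acc=0, pass-E 0, pass-S 0
  after 1 — PE[1][1] acc=0, pass-E 0, pass-S 0
  after 2 — PE[1][1] acc=58, pass-E 58, pass-S 6

dataflow = WS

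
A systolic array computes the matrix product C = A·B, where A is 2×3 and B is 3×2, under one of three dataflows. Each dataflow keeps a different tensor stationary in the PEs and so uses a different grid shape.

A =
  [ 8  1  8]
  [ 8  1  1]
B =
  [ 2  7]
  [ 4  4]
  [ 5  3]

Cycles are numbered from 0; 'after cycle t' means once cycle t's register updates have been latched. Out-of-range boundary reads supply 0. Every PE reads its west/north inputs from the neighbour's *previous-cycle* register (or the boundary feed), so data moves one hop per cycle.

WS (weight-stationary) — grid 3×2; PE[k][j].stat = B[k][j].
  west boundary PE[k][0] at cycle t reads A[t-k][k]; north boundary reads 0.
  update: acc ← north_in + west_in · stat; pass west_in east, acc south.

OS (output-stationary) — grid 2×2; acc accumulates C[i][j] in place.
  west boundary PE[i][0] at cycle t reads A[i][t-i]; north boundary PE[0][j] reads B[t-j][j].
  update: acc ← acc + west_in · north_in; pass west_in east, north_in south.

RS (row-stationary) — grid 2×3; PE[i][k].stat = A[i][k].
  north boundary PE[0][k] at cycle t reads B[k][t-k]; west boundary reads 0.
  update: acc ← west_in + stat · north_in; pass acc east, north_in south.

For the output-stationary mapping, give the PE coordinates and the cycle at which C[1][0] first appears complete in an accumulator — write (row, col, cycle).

(row, col, cycle) = (1, 0, 3)

OS: C[1][0] accumulates in PE[1][0]:
  after 0 — PE[1][0] acc=0, pass-E 0, pass-S 0
  after 1 — PE[1][0] acc=16, pass-E 8, pass-S 2
  after 2 — PE[1][0] acc=20, pass-E 1, pass-S 4
  after 3 — PE[1][0] acc=25, pass-E 1, pass-S 5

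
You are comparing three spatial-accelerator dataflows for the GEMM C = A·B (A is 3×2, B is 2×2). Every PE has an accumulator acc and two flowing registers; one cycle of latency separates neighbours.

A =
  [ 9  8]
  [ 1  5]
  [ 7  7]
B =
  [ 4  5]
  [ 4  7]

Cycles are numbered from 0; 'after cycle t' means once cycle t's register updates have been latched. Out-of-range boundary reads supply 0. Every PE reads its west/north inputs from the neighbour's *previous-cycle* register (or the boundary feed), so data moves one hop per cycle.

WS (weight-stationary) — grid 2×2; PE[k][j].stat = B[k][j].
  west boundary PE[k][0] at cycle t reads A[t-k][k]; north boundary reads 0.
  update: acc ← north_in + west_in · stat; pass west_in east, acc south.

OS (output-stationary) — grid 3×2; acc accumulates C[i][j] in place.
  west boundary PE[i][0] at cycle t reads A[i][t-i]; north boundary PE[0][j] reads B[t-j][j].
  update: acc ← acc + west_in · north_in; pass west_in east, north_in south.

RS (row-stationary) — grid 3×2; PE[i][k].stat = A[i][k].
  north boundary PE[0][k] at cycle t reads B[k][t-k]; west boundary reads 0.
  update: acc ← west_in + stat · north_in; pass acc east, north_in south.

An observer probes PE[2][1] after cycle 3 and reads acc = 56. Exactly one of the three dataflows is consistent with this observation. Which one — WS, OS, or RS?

WS (2×2): PE[2][1] does not exist.
OS (3×2 grid), PE[2][1]:
  after 0 — PE[2][1] acc=0, pass-E 0, pass-S 0
  after 1 — PE[2][1] acc=0, pass-E 0, pass-S 0
  after 2 — PE[2][1] acc=0, pass-E 0, pass-S 0
  after 3 — PE[2][1] acc=35, pass-E 7, pass-S 5
RS (3×2 grid), PE[2][1]:
  after 0 — PE[2][1] acc=0, pass-E 0, pass-S 0
  after 1 — PE[2][1] acc=0, pass-E 0, pass-S 0
  after 2 — PE[2][1] acc=0, pass-E 0, pass-S 0
  after 3 — PE[2][1] acc=56, pass-E 56, pass-S 4

dataflow = RS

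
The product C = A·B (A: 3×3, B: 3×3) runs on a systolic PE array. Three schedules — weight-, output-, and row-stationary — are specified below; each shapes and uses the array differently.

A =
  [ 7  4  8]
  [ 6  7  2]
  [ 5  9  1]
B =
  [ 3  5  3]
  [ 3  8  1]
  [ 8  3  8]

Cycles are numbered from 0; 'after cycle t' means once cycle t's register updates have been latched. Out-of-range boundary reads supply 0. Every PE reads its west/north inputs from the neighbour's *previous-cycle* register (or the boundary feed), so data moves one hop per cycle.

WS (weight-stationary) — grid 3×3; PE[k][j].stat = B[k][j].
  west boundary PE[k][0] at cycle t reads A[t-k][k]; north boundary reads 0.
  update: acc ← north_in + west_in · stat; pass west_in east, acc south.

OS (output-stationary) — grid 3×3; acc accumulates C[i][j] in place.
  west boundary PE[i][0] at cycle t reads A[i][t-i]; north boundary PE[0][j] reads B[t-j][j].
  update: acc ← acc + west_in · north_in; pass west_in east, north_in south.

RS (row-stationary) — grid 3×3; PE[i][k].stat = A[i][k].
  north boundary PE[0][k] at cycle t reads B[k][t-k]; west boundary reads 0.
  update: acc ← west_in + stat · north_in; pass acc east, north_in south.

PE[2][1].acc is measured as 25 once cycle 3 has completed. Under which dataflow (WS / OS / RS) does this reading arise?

WS (3×3 grid), PE[2][1]:
  c0 r2c1: 0 / 0 / 0
  c1 r2c1: 0 / 0 / 0
  c2 r2c1: 0 / 0 / 0
  c3 r2c1: 91 / 8 / 91
OS (3×3 grid), PE[2][1]:
  c0 r2c1: 0 / 0 / 0
  c1 r2c1: 0 / 0 / 0
  c2 r2c1: 0 / 0 / 0
  c3 r2c1: 25 / 5 / 5
RS (3×3 grid), PE[2][1]:
  c0 r2c1: 0 / 0 / 0
  c1 r2c1: 0 / 0 / 0
  c2 r2c1: 0 / 0 / 0
  c3 r2c1: 42 / 42 / 3

dataflow = OS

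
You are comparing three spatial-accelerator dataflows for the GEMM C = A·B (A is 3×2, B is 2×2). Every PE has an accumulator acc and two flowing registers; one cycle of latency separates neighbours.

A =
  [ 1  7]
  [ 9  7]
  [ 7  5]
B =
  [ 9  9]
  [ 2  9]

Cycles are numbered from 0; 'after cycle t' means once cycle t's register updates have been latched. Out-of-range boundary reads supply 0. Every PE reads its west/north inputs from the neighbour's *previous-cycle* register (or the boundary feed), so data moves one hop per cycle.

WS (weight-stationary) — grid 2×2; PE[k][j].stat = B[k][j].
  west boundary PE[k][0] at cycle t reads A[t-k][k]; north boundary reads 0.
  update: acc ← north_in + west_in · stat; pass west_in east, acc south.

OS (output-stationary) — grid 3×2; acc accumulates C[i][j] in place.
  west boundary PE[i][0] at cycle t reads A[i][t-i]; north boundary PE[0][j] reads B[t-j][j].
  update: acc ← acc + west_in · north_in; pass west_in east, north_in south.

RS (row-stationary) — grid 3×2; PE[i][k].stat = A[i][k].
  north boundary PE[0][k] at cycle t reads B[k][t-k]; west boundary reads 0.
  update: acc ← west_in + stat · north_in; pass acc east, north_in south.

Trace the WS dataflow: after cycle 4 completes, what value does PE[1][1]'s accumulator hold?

PE[1][1].acc = 108

Tracing WS — 2×2 array, target PE[1][1]:
  @0  [0,1]  acc 0  |  →0  ↓0
  @0  [1,0]  acc 0  |  →0  ↓0
  @0  [1,1]  acc 0  |  →0  ↓0
  @1  [0,1]  acc 9  |  →1  ↓9
  @1  [1,0]  acc 23  |  →7  ↓23
  @1  [1,1]  acc 0  |  →0  ↓0
  @2  [0,1]  acc 81  |  →9  ↓81
  @2  [1,0]  acc 95  |  →7  ↓95
  @2  [1,1]  acc 72  |  →7  ↓72
  @3  [0,1]  acc 63  |  →7  ↓63
  @3  [1,0]  acc 73  |  →5  ↓73
  @3  [1,1]  acc 144  |  →7  ↓144
  @4  [0,1]  acc 0  |  →0  ↓0
  @4  [1,0]  acc 0  |  →0  ↓0
  @4  [1,1]  acc 108  |  →5  ↓108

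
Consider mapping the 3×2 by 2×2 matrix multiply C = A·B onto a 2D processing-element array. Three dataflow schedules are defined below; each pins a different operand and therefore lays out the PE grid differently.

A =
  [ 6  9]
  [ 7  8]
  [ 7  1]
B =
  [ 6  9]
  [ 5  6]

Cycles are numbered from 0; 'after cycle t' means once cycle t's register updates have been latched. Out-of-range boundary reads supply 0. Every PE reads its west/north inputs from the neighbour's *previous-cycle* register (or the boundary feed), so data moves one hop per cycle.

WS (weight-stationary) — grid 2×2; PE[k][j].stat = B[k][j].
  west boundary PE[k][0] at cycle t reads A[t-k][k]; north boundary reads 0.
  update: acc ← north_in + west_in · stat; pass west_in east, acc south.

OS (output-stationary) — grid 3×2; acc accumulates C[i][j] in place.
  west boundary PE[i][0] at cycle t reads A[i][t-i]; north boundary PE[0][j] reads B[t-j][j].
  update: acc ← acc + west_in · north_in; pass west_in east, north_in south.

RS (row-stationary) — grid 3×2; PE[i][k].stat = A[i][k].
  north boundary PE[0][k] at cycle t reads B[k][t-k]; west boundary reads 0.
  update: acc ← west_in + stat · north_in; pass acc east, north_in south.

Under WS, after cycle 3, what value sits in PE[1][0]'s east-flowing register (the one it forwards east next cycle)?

register = 1

Tracing WS — 2×2 array, target PE[1][0]:
  c0 r0c0: 36 / 6 / 36
  c0 r1c0: 0 / 0 / 0
  c1 r0c0: 42 / 7 / 42
  c1 r1c0: 81 / 9 / 81
  c2 r0c0: 42 / 7 / 42
  c2 r1c0: 82 / 8 / 82
  c3 r0c0: 0 / 0 / 0
  c3 r1c0: 47 / 1 / 47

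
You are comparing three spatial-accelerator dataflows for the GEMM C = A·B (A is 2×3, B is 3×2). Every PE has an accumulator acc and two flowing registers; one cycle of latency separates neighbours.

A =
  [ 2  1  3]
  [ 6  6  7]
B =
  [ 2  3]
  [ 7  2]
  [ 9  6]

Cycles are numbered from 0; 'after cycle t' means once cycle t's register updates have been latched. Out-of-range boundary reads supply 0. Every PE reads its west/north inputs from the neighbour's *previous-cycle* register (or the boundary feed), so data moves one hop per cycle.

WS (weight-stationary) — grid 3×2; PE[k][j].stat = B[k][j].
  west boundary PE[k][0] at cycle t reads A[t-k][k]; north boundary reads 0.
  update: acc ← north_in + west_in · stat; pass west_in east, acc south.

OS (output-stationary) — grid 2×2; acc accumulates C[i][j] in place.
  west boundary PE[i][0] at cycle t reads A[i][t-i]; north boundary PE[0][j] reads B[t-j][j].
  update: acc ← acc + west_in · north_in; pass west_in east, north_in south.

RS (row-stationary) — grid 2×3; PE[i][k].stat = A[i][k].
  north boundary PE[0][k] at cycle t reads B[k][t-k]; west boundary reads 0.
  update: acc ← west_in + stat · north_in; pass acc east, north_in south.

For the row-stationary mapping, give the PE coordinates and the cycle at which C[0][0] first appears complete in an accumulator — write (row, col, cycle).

(row, col, cycle) = (0, 2, 2)

RS — PE[0][2] is where C[0][0] collects:
  [0] (0,2) acc=0 (h:0 v:0)
  [1] (0,2) acc=0 (h:0 v:0)
  [2] (0,2) acc=38 (h:38 v:9)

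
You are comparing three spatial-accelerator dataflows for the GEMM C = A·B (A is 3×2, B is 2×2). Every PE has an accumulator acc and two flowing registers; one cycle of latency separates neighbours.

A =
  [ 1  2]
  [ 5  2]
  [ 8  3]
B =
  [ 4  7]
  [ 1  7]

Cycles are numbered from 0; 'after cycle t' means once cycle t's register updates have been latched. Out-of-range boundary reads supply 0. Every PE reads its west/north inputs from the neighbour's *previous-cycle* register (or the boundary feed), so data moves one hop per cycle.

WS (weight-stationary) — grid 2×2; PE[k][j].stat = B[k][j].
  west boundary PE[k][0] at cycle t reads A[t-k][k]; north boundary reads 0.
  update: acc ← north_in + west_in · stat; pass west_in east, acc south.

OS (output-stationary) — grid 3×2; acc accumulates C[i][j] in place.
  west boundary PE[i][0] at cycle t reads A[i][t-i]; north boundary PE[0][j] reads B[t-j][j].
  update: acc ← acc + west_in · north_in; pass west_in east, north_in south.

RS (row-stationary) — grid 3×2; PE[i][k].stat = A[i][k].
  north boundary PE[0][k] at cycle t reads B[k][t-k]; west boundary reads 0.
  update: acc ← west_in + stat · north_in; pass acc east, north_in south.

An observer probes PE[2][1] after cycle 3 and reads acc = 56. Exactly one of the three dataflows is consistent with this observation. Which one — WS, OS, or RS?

— WS: 2×2 array has no PE[2][1].
OS [3×2] PE[2][1] across cycles:
  after 0 — PE[2][1] acc=0, pass-E 0, pass-S 0
  after 1 — PE[2][1] acc=0, pass-E 0, pass-S 0
  after 2 — PE[2][1] acc=0, pass-E 0, pass-S 0
  after 3 — PE[2][1] acc=56, pass-E 8, pass-S 7
RS [3×2] PE[2][1] across cycles:
  after 0 — PE[2][1] acc=0, pass-E 0, pass-S 0
  after 1 — PE[2][1] acc=0, pass-E 0, pass-S 0
  after 2 — PE[2][1] acc=0, pass-E 0, pass-S 0
  after 3 — PE[2][1] acc=35, pass-E 35, pass-S 1

dataflow = OS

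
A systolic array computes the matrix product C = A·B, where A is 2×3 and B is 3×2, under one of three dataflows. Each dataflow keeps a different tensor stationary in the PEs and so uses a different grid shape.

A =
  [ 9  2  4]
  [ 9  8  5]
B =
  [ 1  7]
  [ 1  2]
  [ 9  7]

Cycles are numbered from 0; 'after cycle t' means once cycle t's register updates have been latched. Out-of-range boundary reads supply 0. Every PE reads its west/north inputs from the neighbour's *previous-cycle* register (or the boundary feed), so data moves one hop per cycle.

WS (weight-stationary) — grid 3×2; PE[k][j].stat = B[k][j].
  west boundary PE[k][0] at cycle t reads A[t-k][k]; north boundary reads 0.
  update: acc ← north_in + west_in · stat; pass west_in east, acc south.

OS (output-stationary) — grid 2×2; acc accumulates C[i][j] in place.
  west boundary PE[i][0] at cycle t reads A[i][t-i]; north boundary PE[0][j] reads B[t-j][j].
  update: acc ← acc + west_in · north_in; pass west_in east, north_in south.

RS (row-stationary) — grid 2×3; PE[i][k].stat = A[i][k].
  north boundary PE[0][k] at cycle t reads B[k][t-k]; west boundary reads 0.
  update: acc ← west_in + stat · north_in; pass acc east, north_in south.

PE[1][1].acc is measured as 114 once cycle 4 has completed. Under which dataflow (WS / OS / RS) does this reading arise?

dataflow = OS

— WS: 3×2; PE[1][1] trace:
  [0] (1,1) acc=0 (h:0 v:0)
  [1] (1,1) acc=0 (h:0 v:0)
  [2] (1,1) acc=67 (h:2 v:67)
  [3] (1,1) acc=79 (h:8 v:79)
  [4] (1,1) acc=0 (h:0 v:0)
— OS: 2×2; PE[1][1] trace:
  [0] (1,1) acc=0 (h:0 v:0)
  [1] (1,1) acc=0 (h:0 v:0)
  [2] (1,1) acc=63 (h:9 v:7)
  [3] (1,1) acc=79 (h:8 v:2)
  [4] (1,1) acc=114 (h:5 v:7)
— RS: 2×3; PE[1][1] trace:
  [0] (1,1) acc=0 (h:0 v:0)
  [1] (1,1) acc=0 (h:0 v:0)
  [2] (1,1) acc=17 (h:17 v:1)
  [3] (1,1) acc=79 (h:79 v:2)
  [4] (1,1) acc=0 (h:0 v:0)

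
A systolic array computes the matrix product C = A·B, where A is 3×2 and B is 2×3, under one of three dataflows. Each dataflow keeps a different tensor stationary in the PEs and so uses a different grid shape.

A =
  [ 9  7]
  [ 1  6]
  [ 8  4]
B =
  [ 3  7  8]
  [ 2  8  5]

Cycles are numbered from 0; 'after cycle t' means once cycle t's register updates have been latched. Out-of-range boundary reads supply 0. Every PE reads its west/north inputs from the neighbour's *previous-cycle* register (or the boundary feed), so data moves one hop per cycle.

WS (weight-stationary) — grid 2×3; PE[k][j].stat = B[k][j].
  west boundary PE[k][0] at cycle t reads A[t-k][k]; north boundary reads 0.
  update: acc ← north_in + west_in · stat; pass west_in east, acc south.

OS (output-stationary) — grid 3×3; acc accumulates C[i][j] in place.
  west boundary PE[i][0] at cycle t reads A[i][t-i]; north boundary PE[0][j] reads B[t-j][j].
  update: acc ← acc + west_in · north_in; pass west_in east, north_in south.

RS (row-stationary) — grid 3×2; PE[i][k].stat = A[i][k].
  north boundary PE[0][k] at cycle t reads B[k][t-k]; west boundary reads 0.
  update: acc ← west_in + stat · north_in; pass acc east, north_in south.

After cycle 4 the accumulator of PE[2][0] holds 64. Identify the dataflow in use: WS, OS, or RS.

WS: PE[2][0] is outside its 2×3 grid.
OS [3×3] PE[2][0] across cycles:
  t=0 PE[2][0]: acc=0 h=0 v=0
  t=1 PE[2][0]: acc=0 h=0 v=0
  t=2 PE[2][0]: acc=24 h=8 v=3
  t=3 PE[2][0]: acc=32 h=4 v=2
  t=4 PE[2][0]: acc=32 h=0 v=0
RS [3×2] PE[2][0] across cycles:
  t=0 PE[2][0]: acc=0 h=0 v=0
  t=1 PE[2][0]: acc=0 h=0 v=0
  t=2 PE[2][0]: acc=24 h=24 v=3
  t=3 PE[2][0]: acc=56 h=56 v=7
  t=4 PE[2][0]: acc=64 h=64 v=8

dataflow = RS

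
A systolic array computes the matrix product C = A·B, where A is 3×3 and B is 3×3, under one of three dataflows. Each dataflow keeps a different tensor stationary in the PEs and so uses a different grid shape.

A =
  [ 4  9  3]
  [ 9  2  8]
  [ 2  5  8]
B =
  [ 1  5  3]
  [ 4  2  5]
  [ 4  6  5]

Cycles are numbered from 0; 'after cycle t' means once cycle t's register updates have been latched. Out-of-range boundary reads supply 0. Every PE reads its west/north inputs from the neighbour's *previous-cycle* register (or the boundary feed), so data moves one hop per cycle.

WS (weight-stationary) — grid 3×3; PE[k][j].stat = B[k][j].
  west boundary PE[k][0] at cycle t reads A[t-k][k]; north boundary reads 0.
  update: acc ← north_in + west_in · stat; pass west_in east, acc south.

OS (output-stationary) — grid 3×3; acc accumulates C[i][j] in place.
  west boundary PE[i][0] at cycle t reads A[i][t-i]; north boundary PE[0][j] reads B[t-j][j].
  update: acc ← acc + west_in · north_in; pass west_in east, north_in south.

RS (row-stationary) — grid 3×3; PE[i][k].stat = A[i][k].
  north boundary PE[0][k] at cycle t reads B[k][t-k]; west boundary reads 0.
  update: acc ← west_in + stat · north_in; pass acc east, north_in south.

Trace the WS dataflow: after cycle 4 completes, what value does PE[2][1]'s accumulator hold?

WS 3×3: PE[2][1] cycle-by-cycle (with neighbour feeds):
  c0 r1c1: 0 / 0 / 0
  c0 r2c0: 0 / 0 / 0
  c0 r2c1: 0 / 0 / 0
  c1 r1c1: 0 / 0 / 0
  c1 r2c0: 0 / 0 / 0
  c1 r2c1: 0 / 0 / 0
  c2 r1c1: 38 / 9 / 38
  c2 r2c0: 52 / 3 / 52
  c2 r2c1: 0 / 0 / 0
  c3 r1c1: 49 / 2 / 49
  c3 r2c0: 49 / 8 / 49
  c3 r2c1: 56 / 3 / 56
  c4 r1c1: 20 / 5 / 20
  c4 r2c0: 54 / 8 / 54
  c4 r2c1: 97 / 8 / 97

PE[2][1].acc = 97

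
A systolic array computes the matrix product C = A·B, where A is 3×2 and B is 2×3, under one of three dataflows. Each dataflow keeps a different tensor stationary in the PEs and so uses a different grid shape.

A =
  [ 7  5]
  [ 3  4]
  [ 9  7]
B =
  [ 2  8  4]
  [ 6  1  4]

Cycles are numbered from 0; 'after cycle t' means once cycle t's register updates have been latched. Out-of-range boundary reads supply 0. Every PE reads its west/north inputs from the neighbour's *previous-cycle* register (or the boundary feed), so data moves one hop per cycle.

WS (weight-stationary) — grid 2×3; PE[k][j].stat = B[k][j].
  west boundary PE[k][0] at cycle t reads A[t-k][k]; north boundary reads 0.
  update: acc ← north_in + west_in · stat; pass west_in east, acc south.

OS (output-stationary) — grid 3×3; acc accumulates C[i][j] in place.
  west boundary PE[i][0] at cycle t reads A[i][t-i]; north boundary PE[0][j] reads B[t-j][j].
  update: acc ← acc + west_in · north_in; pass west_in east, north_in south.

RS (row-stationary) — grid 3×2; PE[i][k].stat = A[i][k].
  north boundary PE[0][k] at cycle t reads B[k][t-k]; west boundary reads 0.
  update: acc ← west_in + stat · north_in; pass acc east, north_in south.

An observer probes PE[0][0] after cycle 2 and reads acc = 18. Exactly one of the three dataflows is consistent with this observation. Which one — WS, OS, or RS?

Under WS (2×3), PE[0][0]:
  0: (0,0).acc=14  regs=<7,14>
  1: (0,0).acc=6  regs=<3,6>
  2: (0,0).acc=18  regs=<9,18>
Under OS (3×3), PE[0][0]:
  0: (0,0).acc=14  regs=<7,2>
  1: (0,0).acc=44  regs=<5,6>
  2: (0,0).acc=44  regs=<0,0>
Under RS (3×2), PE[0][0]:
  0: (0,0).acc=14  regs=<14,2>
  1: (0,0).acc=56  regs=<56,8>
  2: (0,0).acc=28  regs=<28,4>

dataflow = WS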